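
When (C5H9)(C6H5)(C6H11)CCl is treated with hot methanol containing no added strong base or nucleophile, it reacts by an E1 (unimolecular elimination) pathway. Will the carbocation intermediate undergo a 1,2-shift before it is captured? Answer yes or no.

The first-formed carbocation is tertiary.
No single 1,2-shift to an adjacent carbon would produce a more-substituted cation than the one already present, so no rearrangement occurs.

no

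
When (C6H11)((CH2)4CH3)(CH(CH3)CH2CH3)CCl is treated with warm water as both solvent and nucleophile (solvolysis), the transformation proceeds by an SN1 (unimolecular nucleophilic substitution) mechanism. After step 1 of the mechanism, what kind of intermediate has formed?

tertiary carbocation

Step 1: Rate-determining heterolysis of the C–Cl bond gives Cl⁻ and a tertiary carbocation.
After step 1 the species present is a tertiary carbocation.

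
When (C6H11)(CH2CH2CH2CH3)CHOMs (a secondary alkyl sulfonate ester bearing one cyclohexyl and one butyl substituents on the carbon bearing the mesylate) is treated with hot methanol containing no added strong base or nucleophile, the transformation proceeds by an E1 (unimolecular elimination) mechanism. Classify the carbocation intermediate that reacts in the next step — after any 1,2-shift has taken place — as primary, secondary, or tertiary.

tertiary

Step 1: Unassisted departure of MsO⁻ (taking the C–O bonding pair) generates a secondary carbocation.
Step 2: Carbocation rearrangement: a 1,2-hydride shift from the adjacent cyclohexyl carbon converts the initially-formed secondary cation into the more stable tertiary cation.
The cation rearranges from secondary to tertiary via a 1,2-hydride shift from the adjacent cyclohexyl carbon; the tertiary cation is what reacts next.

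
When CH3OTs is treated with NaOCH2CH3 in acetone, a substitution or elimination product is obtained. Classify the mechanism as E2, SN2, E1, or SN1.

Conditions: a methyl substrate with a strong nucleophile in the polar aprotic solvent acetone.
These conditions are the textbook signature of the SN2 pathway.
An unhindered substrate with a strong nucleophile in a polar aprotic solvent favours one-step backside displacement.

SN2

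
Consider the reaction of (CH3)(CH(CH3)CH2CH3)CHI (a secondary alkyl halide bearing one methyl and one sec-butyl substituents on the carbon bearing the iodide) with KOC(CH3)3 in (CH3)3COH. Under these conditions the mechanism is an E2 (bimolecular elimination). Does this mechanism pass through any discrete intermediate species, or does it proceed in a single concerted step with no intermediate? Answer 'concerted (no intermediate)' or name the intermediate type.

concerted (no intermediate)

The strong base (CH3)3CO⁻ removes a β-hydrogen; in the same concerted event the electrons of the breaking C–H bond form the new π(C=C) bond and the C–I σ-bond breaks, expelling I⁻. Anti-periplanar geometry; one transition state.
All bond changes occur in one transition state; no discrete intermediate is formed.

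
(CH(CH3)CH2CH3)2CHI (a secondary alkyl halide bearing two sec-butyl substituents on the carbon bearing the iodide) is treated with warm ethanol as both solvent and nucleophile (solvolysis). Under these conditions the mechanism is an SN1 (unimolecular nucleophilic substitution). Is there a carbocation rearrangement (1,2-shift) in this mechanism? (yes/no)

yes

The first-formed carbocation is secondary.
The adjacent sec-butyl carbon already bears 2 other carbon substituents and has a hydrogen to migrate; after a 1,2-hydride shift from that carbon the positive charge sits on a tertiary centre.
Tertiary is more stable than secondary, so the shift occurs.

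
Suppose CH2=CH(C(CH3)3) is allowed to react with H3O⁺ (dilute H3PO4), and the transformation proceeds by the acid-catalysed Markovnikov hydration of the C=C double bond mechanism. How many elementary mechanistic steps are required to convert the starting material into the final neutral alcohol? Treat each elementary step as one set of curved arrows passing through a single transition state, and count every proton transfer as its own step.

4

Step 1: The π electrons of the C=C bond attack a proton of H3O⁺; Markovnikov addition places the new C–H on the less-substituted alkene carbon, so the positive charge ends up on the more-substituted carbon — a secondary carbocation. H2O is released.
Step 2: Carbocation rearrangement: a 1,2-methyl shift from the adjacent tert-butyl carbon converts the initially-formed secondary cation into the more stable tertiary cation.
Step 3: Nucleophilic capture of the cation by H2O produces the protonated alcohol (an oxonium ion).
Step 4: Proton transfer from the O–H of the oxonium ion to H2O completes the catalytic cycle and yields the alcohol.
Total: 4 elementary steps.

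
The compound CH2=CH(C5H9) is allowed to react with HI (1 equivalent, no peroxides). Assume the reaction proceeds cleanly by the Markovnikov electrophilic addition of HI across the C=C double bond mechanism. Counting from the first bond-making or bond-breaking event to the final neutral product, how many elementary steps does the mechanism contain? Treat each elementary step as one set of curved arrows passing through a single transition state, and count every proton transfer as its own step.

3

Step 1: Electrophilic addition begins with the π(C=C) electrons forming a bond to the proton of HI. Following Markovnikov's rule, the resulting cation is secondary. The H–I bond breaks heterolytically, releasing I⁻.
Step 2: Carbocation rearrangement: a 1,2-hydride shift from the adjacent cyclopentyl carbon converts the initially-formed secondary cation into the more stable tertiary cation.
Step 3: Nucleophilic attack by I⁻ on the carbocation completes the addition, giving R–I.
Total: 3 elementary steps.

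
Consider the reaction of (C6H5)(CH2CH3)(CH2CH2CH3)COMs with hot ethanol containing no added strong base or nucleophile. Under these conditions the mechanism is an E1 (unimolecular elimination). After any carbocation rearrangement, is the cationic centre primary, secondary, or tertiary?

tertiary

Step 1: Ionisation: the C–O σ-bond cleaves heterolytically; both bonding electrons depart with MsO⁻, leaving a tertiary carbocation at the α-carbon.
No single 1,2-shift to an adjacent carbon would give a more-substituted cation, so no rearrangement occurs.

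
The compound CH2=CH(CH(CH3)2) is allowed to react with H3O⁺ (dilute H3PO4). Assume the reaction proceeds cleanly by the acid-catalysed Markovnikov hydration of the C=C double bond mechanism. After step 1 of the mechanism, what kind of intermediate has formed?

Step 1: The π electrons of the C=C bond attack a proton of H3O⁺; Markovnikov addition places the new C–H on the less-substituted alkene carbon, so the positive charge ends up on the more-substituted carbon — a secondary carbocation. H2O is released.
After step 1 the species present is a secondary carbocation.

secondary carbocation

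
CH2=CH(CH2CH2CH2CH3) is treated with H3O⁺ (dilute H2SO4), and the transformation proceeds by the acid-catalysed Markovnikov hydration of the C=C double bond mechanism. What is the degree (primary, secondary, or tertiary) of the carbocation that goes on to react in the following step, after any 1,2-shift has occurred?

Step 1: Protonation of the alkene by H3O⁺: the π bond acts as the nucleophile and picks up H⁺, giving the more stable (Markovnikov) secondary carbocation. H2O is released.
No single 1,2-shift to an adjacent carbon would give a more-substituted cation, so no rearrangement occurs.

secondary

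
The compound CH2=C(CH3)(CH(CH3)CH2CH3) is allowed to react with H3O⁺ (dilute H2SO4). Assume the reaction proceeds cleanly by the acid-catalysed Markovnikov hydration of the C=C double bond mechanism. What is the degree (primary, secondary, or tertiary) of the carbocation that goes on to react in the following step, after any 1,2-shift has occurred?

Step 1: The π electrons of the C=C bond attack a proton of H3O⁺; Markovnikov addition places the new C–H on the less-substituted alkene carbon, so the positive charge ends up on the more-substituted carbon — a tertiary carbocation. H2O is released.
No single 1,2-shift to an adjacent carbon would give a more-substituted cation, so no rearrangement occurs.

tertiary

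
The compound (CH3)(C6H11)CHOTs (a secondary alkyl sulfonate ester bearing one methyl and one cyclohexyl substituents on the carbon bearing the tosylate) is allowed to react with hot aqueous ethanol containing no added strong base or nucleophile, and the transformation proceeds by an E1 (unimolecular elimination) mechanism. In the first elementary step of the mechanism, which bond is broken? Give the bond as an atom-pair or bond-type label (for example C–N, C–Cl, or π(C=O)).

C–O

Step 1: The C–O bond breaks with both electrons going to the tosylate; TsO⁻ leaves and a secondary carbocation remains.
The bond broken in this step is the C–O bond.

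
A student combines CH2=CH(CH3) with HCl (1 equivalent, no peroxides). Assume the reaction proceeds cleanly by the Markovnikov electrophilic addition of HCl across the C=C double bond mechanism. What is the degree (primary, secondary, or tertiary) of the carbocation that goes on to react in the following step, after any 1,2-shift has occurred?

secondary

Step 1: The π electrons of the C=C bond attack a proton of HCl; Markovnikov addition places the new C–H on the less-substituted alkene carbon, so the positive charge ends up on the more-substituted carbon — a secondary carbocation. The H–Cl bond breaks heterolytically, releasing Cl⁻.
No single 1,2-shift to an adjacent carbon would give a more-substituted cation, so no rearrangement occurs.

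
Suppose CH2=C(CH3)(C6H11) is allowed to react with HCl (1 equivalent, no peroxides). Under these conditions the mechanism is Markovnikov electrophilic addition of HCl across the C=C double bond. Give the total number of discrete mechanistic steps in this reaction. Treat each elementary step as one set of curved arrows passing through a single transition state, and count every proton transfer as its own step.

Step 1: The π electrons of the C=C bond attack a proton of HCl; Markovnikov addition places the new C–H on the less-substituted alkene carbon, so the positive charge ends up on the more-substituted carbon — a tertiary carbocation. The H–Cl bond breaks heterolytically, releasing Cl⁻.
(No 1,2-shift: no single shift to an adjacent carbon would give a more stable cation.)
Step 2: Cl⁻ captures the cation: a lone pair on Cl⁻ fills the empty p orbital, producing the alkyl halide product.
Total: 2 elementary steps.

2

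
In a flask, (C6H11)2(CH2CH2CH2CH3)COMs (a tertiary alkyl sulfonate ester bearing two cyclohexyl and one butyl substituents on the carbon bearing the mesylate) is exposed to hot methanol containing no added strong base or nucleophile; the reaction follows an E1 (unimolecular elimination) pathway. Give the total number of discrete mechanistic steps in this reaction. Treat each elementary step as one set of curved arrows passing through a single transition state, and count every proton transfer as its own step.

Step 1: Rate-determining heterolysis of the C–O bond gives MsO⁻ and a tertiary carbocation.
(No 1,2-shift: no single shift to an adjacent carbon would give a more stable cation.)
Step 2: A methanol molecule (solvent) deprotonates a β-carbon; as the C–H bond breaks, those electrons form the new alkene π bond.
Total: 2 elementary steps.

2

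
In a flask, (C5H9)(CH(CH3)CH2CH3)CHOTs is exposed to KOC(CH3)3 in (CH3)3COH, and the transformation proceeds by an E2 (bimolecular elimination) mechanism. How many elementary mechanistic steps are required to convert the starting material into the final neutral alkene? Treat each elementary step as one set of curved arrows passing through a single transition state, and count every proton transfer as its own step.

1

Step 1: The strong base (CH3)3CO⁻ removes a β-hydrogen; in the same concerted event the electrons of the breaking C–H bond form the new π(C=C) bond and the C–O σ-bond breaks, expelling TsO⁻. Anti-periplanar geometry; one transition state.
Total: 1 elementary step.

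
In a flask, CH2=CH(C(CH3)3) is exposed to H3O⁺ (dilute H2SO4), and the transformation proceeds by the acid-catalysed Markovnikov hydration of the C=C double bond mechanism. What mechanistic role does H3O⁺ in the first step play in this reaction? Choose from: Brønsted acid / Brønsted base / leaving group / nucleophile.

Step 1: Protonation of the alkene by H3O⁺: the π bond acts as the nucleophile and picks up H⁺, giving the more stable (Markovnikov) secondary carbocation. H2O is released.
H3O⁺ in the first step donates a proton in a proton-transfer step — a Brønsted acid.

Brønsted acid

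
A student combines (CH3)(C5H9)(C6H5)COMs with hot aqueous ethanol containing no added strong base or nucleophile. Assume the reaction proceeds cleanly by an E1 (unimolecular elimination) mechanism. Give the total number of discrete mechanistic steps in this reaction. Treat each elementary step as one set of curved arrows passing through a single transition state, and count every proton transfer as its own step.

2

Step 1: Rate-determining heterolysis of the C–O bond gives MsO⁻ and a tertiary carbocation.
(No 1,2-shift: no single shift to an adjacent carbon would give a more stable cation.)
Step 2: A water (or ethanol) molecule (solvent) deprotonates a β-carbon; as the C–H bond breaks, those electrons form the new alkene π bond.
Total: 2 elementary steps.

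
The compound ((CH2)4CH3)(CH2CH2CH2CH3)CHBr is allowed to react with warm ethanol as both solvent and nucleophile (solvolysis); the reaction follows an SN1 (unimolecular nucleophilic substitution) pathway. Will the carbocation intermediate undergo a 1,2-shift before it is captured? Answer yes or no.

The first-formed carbocation is secondary.
No single 1,2-shift to an adjacent carbon would produce a more-substituted cation than the one already present, so no rearrangement occurs.

no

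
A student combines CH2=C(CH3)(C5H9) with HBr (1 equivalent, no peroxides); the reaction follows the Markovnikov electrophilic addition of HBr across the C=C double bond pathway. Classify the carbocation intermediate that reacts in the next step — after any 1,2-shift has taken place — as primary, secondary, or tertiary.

tertiary

Step 1: Electrophilic addition begins with the π(C=C) electrons forming a bond to the proton of HBr. Following Markovnikov's rule, the resulting cation is tertiary. The H–Br bond breaks heterolytically, releasing Br⁻.
No single 1,2-shift to an adjacent carbon would give a more-substituted cation, so no rearrangement occurs.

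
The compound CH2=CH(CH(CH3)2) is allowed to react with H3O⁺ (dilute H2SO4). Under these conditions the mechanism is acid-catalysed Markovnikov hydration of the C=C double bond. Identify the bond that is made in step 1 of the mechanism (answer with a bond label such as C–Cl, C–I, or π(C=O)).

Step 1: Electrophilic addition begins with the π(C=C) electrons forming a bond to the proton of H3O⁺. Following Markovnikov's rule, the resulting cation is secondary. H2O is released.
The bond formed in this step is the C–H bond.

C–H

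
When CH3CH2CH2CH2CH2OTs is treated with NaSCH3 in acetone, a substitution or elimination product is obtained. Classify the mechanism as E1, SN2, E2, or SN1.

SN2

Conditions: a primary substrate with a strong nucleophile in the polar aprotic solvent acetone.
These conditions are the textbook signature of the SN2 pathway.
An unhindered substrate with a strong nucleophile in a polar aprotic solvent favours one-step backside displacement.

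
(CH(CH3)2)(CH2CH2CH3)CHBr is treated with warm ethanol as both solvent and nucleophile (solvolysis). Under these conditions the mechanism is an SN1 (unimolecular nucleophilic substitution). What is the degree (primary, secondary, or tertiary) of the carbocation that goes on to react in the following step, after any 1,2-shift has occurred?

Step 1: Ionisation: the C–Br σ-bond cleaves heterolytically; both bonding electrons depart with Br⁻, leaving a secondary carbocation at the α-carbon.
Step 2: Carbocation rearrangement: a 1,2-hydride shift from the adjacent isopropyl carbon converts the initially-formed secondary cation into the more stable tertiary cation.
The cation rearranges from secondary to tertiary via a 1,2-hydride shift from the adjacent isopropyl carbon; the tertiary cation is what reacts next.

tertiary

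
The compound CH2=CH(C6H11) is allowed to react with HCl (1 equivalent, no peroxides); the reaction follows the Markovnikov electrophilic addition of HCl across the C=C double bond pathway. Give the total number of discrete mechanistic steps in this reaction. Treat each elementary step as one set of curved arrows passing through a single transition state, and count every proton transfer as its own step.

Step 1: Protonation of the alkene by HCl: the π bond acts as the nucleophile and picks up H⁺, giving the more stable (Markovnikov) secondary carbocation. The H–Cl bond breaks heterolytically, releasing Cl⁻.
Step 2: Carbocation rearrangement: a 1,2-hydride shift from the adjacent cyclohexyl carbon converts the initially-formed secondary cation into the more stable tertiary cation.
Step 3: Nucleophilic attack by Cl⁻ on the carbocation completes the addition, giving R–Cl.
Total: 3 elementary steps.

3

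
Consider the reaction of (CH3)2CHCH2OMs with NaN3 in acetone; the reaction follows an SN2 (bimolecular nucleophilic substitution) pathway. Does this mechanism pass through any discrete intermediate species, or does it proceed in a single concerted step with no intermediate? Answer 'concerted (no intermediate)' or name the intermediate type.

concerted (no intermediate)

Backside attack by N3⁻ on the carbon bearing the mesylate: the new C–N bond forms as the C–O bond breaks, with Walden inversion at carbon.
All bond changes occur in one transition state; no discrete intermediate is formed.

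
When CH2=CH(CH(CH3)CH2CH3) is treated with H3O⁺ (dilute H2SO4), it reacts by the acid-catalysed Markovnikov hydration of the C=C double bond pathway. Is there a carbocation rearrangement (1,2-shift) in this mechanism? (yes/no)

The first-formed carbocation is secondary.
The adjacent sec-butyl carbon already bears 2 other carbon substituents and has a hydrogen to migrate; after a 1,2-hydride shift from that carbon the positive charge sits on a tertiary centre.
Tertiary is more stable than secondary, so the shift occurs.

yes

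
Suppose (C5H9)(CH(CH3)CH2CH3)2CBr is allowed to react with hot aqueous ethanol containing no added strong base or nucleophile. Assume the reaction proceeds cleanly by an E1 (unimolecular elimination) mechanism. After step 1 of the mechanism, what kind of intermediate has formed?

tertiary carbocation

Step 1: Ionisation: the C–Br σ-bond cleaves heterolytically; both bonding electrons depart with Br⁻, leaving a tertiary carbocation at the α-carbon.
After step 1 the species present is a tertiary carbocation.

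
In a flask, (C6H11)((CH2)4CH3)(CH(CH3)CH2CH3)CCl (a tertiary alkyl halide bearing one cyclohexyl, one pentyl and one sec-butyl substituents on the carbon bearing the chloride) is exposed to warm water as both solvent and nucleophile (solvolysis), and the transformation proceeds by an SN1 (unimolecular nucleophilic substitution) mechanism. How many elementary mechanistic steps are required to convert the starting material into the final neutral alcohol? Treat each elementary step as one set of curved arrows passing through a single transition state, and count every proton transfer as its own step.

3

Step 1: Unassisted departure of Cl⁻ (taking the C–Cl bonding pair) generates a tertiary carbocation.
(No 1,2-shift: no single shift to an adjacent carbon would give a more stable cation.)
Step 2: Nucleophilic capture: the oxygen of H2O bonds to the cationic carbon, producing an oxonium-ion intermediate.
Step 3: Deprotonation of the oxonium oxygen by solvent water yields the neutral alcohol.
Total: 3 elementary steps.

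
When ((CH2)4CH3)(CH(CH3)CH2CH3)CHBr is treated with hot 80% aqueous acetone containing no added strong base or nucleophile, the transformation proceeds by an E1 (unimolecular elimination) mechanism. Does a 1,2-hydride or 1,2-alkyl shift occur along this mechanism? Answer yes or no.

The first-formed carbocation is secondary.
The adjacent sec-butyl carbon already bears 2 other carbon substituents and has a hydrogen to migrate; after a 1,2-hydride shift from that carbon the positive charge sits on a tertiary centre.
Tertiary is more stable than secondary, so the shift occurs.

yes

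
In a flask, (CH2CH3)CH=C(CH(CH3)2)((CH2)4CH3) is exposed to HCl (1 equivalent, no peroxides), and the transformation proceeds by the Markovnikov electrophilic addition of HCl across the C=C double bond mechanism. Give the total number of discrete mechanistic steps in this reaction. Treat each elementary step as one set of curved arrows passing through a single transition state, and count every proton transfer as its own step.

Step 1: Protonation of the alkene by HCl: the π bond acts as the nucleophile and picks up H⁺, giving the more stable (Markovnikov) tertiary carbocation. The H–Cl bond breaks heterolytically, releasing Cl⁻.
(No 1,2-shift: no single shift to an adjacent carbon would give a more stable cation.)
Step 2: The Cl⁻ anion donates a lone pair to the carbocation, forming the new C–Cl σ-bond and giving the neutral alkyl halide.
Total: 2 elementary steps.

2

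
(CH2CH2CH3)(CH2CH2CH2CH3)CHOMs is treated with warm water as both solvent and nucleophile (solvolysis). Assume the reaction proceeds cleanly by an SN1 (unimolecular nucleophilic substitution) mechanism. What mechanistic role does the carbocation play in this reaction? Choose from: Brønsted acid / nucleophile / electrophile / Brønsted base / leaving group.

electrophile

Step 2: Nucleophilic capture: the oxygen of H2O bonds to the cationic carbon, producing an oxonium-ion intermediate.
The carbocation accepts an electron pair into an empty or π* orbital — it is the electrophile.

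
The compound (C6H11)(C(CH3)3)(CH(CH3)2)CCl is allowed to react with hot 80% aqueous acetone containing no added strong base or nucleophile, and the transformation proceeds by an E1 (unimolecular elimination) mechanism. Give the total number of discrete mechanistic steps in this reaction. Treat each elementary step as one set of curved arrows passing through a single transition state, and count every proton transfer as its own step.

Step 1: The C–Cl bond breaks with both electrons going to the chloride; Cl⁻ leaves and a tertiary carbocation remains.
(No 1,2-shift: no single shift to an adjacent carbon would give a more stable cation.)
Step 2: A weak base (a water molecule from the solvent) removes a proton from a carbon adjacent to the cationic centre; the electrons of that C–H bond become the new π(C=C) bond, giving the alkene.
Total: 2 elementary steps.

2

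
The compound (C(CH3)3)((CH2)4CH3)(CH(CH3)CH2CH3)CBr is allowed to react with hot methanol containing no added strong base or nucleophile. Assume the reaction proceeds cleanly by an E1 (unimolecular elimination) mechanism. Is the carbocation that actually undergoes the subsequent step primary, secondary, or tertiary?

tertiary

Step 1: Ionisation: the C–Br σ-bond cleaves heterolytically; both bonding electrons depart with Br⁻, leaving a tertiary carbocation at the α-carbon.
No single 1,2-shift to an adjacent carbon would give a more-substituted cation, so no rearrangement occurs.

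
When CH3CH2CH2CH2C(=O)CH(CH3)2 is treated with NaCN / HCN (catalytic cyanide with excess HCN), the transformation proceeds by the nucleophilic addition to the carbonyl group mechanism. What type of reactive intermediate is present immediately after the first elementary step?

tetrahedral alkoxide intermediate

Step 1: CN⁻ attacks the sp² carbonyl carbon; the C=O π bond breaks and the electrons end up as a lone pair on the alkoxide oxygen of the tetrahedral intermediate.
After step 1 the species present is a tetrahedral alkoxide intermediate.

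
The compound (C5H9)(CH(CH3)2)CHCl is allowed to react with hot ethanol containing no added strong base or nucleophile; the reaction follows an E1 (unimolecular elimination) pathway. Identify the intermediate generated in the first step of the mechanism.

Step 1: Ionisation: the C–Cl σ-bond cleaves heterolytically; both bonding electrons depart with Cl⁻, leaving a secondary carbocation at the α-carbon.
After step 1 the species present is a secondary carbocation.

secondary carbocation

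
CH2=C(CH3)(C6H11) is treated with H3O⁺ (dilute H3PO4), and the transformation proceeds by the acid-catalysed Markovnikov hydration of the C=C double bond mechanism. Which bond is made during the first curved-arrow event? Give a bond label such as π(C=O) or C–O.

Step 1: Protonation of the alkene by H3O⁺: the π bond acts as the nucleophile and picks up H⁺, giving the more stable (Markovnikov) tertiary carbocation. H2O is released.
The bond formed in this step is the C–H bond.

C–H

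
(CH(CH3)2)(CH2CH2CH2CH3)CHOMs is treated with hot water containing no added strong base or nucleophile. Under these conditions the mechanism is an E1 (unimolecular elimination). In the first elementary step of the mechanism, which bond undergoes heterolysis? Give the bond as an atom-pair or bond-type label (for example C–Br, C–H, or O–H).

Step 1: Unassisted departure of MsO⁻ (taking the C–O bonding pair) generates a secondary carbocation.
The bond broken in this step is the C–O bond.

C–O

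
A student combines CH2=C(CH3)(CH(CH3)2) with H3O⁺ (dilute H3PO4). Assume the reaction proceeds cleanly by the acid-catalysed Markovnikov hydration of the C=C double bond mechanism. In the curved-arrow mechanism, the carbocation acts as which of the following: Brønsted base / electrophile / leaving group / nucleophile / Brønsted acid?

Step 2: Water acts as the nucleophile: an oxygen lone pair bonds to the cationic carbon, giving an oxonium-ion intermediate.
The carbocation accepts an electron pair into an empty or π* orbital — it is the electrophile.

electrophile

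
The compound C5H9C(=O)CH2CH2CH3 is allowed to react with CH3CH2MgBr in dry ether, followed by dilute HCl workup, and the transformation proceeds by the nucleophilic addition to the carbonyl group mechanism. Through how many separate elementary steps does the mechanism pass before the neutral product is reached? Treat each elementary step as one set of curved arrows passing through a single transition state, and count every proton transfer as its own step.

Step 1: the carbanion-like carbon of CH3CH2MgBr attacks the sp² carbonyl carbon; the C=O π bond breaks and the electrons end up as a lone pair on the alkoxide oxygen of the tetrahedral intermediate.
Step 2: On dilute HCl workup the alkoxide oxygen is protonated, giving an alcohol.
Total: 2 elementary steps.

2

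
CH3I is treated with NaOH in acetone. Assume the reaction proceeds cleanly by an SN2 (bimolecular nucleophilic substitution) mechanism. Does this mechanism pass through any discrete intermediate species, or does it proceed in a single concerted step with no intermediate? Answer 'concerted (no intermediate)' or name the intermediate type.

Backside attack by OH⁻ on the carbon bearing the iodide: the new C–O bond forms as the C–I bond breaks, with Walden inversion at carbon.
All bond changes occur in one transition state; no discrete intermediate is formed.

concerted (no intermediate)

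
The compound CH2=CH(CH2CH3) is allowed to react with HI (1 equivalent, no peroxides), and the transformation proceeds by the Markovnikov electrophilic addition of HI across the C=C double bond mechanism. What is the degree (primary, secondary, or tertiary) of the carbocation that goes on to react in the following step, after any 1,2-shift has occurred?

Step 1: The π electrons of the C=C bond attack a proton of HI; Markovnikov addition places the new C–H on the less-substituted alkene carbon, so the positive charge ends up on the more-substituted carbon — a secondary carbocation. The H–I bond breaks heterolytically, releasing I⁻.
No single 1,2-shift to an adjacent carbon would give a more-substituted cation, so no rearrangement occurs.

secondary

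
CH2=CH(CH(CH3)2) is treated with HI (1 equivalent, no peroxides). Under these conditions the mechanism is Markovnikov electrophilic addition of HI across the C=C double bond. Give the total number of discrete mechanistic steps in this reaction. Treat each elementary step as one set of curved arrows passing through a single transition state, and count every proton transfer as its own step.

Step 1: The π electrons of the C=C bond attack a proton of HI; Markovnikov addition places the new C–H on the less-substituted alkene carbon, so the positive charge ends up on the more-substituted carbon — a secondary carbocation. The H–I bond breaks heterolytically, releasing I⁻.
Step 2: A hydride (H with its bonding pair) migrates from the adjacent isopropyl carbon to the cationic centre — a 1,2-hydride shift — upgrading the secondary cation to a tertiary one.
Step 3: Nucleophilic attack by I⁻ on the carbocation completes the addition, giving R–I.
Total: 3 elementary steps.

3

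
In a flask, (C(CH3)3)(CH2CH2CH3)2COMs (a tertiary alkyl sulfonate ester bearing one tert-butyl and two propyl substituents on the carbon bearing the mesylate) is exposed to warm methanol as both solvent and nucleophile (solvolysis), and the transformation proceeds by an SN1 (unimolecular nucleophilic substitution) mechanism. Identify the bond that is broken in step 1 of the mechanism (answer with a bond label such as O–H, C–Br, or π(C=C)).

C–O

Step 1: Unassisted departure of MsO⁻ (taking the C–O bonding pair) generates a tertiary carbocation.
The bond broken in this step is the C–O bond.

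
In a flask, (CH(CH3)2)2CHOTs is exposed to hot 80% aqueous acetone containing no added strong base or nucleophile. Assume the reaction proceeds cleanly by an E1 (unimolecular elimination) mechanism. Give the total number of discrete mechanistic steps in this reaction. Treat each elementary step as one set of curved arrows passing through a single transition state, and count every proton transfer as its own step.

Step 1: The C–O bond breaks with both electrons going to the tosylate; TsO⁻ leaves and a secondary carbocation remains.
Step 2: A 1,2-hydride shift from the adjacent isopropyl carbon moves the positive charge from the secondary centre to an adjacent carbon, generating a more stable tertiary carbocation.
Step 3: Loss of a β-proton to a water molecule of the solvent: the C–H bonding pair collapses toward the cationic carbon to form the C=C π bond, yielding the alkene.
Total: 3 elementary steps.

3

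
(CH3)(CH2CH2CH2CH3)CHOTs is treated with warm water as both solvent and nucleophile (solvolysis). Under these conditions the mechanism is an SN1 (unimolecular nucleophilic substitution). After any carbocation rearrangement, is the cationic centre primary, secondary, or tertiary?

secondary

Step 1: Rate-determining heterolysis of the C–O bond gives TsO⁻ and a secondary carbocation.
No single 1,2-shift to an adjacent carbon would give a more-substituted cation, so no rearrangement occurs.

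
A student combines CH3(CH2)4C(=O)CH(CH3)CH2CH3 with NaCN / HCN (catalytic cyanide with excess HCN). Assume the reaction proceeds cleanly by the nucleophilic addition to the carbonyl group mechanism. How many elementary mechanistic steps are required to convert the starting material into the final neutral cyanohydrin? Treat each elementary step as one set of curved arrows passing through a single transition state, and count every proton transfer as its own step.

2

Step 1: CN⁻ attacks the sp² carbonyl carbon; the C=O π bond breaks and the electrons end up as a lone pair on the alkoxide oxygen of the tetrahedral intermediate.
Step 2: The alkoxide oxygen removes a proton from HCN present in the mixture, giving a cyanohydrin and regenerating CN⁻.
Total: 2 elementary steps.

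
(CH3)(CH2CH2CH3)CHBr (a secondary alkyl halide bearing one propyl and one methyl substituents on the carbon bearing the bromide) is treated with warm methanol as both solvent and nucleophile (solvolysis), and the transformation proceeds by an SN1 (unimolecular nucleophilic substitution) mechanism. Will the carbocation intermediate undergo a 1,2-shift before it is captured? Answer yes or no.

The first-formed carbocation is secondary.
No single 1,2-shift to an adjacent carbon would produce a more-substituted cation than the one already present, so no rearrangement occurs.

no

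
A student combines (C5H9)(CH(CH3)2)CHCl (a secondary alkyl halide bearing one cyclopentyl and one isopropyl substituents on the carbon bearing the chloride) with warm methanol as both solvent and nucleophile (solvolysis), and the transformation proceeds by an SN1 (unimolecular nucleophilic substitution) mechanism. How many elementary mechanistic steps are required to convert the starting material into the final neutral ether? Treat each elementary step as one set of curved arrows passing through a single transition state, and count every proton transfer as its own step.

Step 1: Rate-determining heterolysis of the C–Cl bond gives Cl⁻ and a secondary carbocation.
Step 2: A 1,2-hydride shift from the adjacent cyclopentyl carbon moves the positive charge from the secondary centre to an adjacent carbon, generating a more stable tertiary carbocation.
Step 3: A lone pair on the oxygen of CH3OH attacks the carbocation, forming a new C–O σ-bond and an oxonium ion.
Step 4: Deprotonation of the oxonium oxygen by solvent methanol yields the neutral ether.
Total: 4 elementary steps.

4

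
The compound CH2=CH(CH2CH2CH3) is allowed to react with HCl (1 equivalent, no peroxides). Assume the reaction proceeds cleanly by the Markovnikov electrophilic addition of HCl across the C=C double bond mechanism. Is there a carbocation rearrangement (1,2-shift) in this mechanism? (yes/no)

no

The first-formed carbocation is secondary.
No single 1,2-shift to an adjacent carbon would produce a more-substituted cation than the one already present, so no rearrangement occurs.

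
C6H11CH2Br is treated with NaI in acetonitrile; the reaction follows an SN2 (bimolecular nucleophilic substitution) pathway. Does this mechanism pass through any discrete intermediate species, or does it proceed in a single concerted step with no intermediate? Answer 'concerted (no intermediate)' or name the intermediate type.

concerted (no intermediate)

Backside attack by I⁻ on the carbon bearing the bromide: the new C–I bond forms as the C–Br bond breaks, with Walden inversion at carbon.
All bond changes occur in one transition state; no discrete intermediate is formed.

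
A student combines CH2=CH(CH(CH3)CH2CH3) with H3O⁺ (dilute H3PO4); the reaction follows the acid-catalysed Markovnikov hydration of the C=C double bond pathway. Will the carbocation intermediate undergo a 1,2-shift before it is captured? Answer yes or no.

The first-formed carbocation is secondary.
The adjacent sec-butyl carbon already bears 2 other carbon substituents and has a hydrogen to migrate; after a 1,2-hydride shift from that carbon the positive charge sits on a tertiary centre.
Tertiary is more stable than secondary, so the shift occurs.

yes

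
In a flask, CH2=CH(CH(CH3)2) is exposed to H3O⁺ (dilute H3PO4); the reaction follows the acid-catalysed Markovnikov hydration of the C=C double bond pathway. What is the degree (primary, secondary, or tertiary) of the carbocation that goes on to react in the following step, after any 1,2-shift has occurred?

Step 1: Electrophilic addition begins with the π(C=C) electrons forming a bond to the proton of H3O⁺. Following Markovnikov's rule, the resulting cation is secondary. H2O is released.
Step 2: A hydride (H with its bonding pair) migrates from the adjacent isopropyl carbon to the cationic centre — a 1,2-hydride shift — upgrading the secondary cation to a tertiary one.
The cation rearranges from secondary to tertiary via a 1,2-hydride shift from the adjacent isopropyl carbon; the tertiary cation is what reacts next.

tertiary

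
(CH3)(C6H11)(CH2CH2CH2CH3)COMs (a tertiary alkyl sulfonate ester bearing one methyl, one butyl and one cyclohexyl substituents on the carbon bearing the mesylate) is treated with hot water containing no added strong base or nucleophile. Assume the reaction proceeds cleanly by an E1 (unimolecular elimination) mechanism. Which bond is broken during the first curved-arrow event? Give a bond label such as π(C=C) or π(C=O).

C–O

Step 1: Ionisation: the C–O σ-bond cleaves heterolytically; both bonding electrons depart with MsO⁻, leaving a tertiary carbocation at the α-carbon.
The bond broken in this step is the C–O bond.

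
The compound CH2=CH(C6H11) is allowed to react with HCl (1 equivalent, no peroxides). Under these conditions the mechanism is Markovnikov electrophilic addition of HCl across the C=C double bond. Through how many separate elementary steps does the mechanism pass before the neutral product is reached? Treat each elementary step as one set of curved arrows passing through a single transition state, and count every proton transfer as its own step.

Step 1: The π electrons of the C=C bond attack a proton of HCl; Markovnikov addition places the new C–H on the less-substituted alkene carbon, so the positive charge ends up on the more-substituted carbon — a secondary carbocation. The H–Cl bond breaks heterolytically, releasing Cl⁻.
Step 2: A 1,2-hydride shift from the adjacent cyclohexyl carbon moves the positive charge from the secondary centre to an adjacent carbon, generating a more stable tertiary carbocation.
Step 3: The Cl⁻ anion donates a lone pair to the carbocation, forming the new C–Cl σ-bond and giving the neutral alkyl halide.
Total: 3 elementary steps.

3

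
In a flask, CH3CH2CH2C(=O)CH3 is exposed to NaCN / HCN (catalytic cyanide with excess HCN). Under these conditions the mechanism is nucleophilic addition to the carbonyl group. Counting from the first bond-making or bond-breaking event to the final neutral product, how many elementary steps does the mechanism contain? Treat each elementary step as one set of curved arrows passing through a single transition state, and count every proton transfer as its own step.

Step 1: Nucleophilic addition: CN⁻ adds to the carbonyl carbon, pushing the π(C=O) electron pair onto oxygen and giving a tetrahedral alkoxide.
Step 2: Proton transfer from HCN to the alkoxide furnishes a cyanohydrin (and releases another CN⁻ to continue the reaction).
Total: 2 elementary steps.

2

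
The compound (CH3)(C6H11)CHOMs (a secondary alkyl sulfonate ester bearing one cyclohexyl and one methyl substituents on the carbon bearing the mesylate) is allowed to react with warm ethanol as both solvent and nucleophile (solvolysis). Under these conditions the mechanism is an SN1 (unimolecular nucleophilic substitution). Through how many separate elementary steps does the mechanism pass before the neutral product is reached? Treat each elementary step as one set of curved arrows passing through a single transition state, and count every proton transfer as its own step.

4

Step 1: Unassisted departure of MsO⁻ (taking the C–O bonding pair) generates a secondary carbocation.
Step 2: A 1,2-hydride shift from the adjacent cyclohexyl carbon moves the positive charge from the secondary centre to an adjacent carbon, generating a more stable tertiary carbocation.
Step 3: CH3CH2OH donates an oxygen lone pair into the empty p orbital of the cation, giving a protonated ether (an oxonium ion).
Step 4: Proton transfer from the O–H of the oxonium ion to a solvent molecule delivers the neutral ether.
Total: 4 elementary steps.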